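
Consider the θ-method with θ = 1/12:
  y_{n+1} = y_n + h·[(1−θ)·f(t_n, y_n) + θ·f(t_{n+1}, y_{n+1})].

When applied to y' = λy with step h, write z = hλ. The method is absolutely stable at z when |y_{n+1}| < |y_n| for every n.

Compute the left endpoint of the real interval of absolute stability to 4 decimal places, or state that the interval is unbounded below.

z* = -2.4000.

Set f=λy, z=hλ:
  y_{n+1} = y_n + z·[11/12·y_n + 1/12·y_{n+1}] ⇒ (1 − 1/12z)y_{n+1} = (1 + 11/12z)y_n
  Hence R(z) = (1 + 11/12z)/(1 − 1/12z).

Boundary: |R(x)|=1, x<0.
x=-0.59: |R|=0.4376
R=−1: 1+11/12x = −1+1/12x ⇒ -5/6x=2 ⇒ x=2/(-5/6)=-2.4000
Confirm numerically:
  x=-2.272: |R|=0.91031 <1
  x=-2.263: |R|=0.90395 <1
  x=-1.446: |R|=0.29050 <1
  x=-1.412: |R|=0.26335 <1
  x=-2.971: |R|=1.38140 >1
  x=-2.440: |R|=1.02770 >1
So |R|<1 on (-2.4000, 0).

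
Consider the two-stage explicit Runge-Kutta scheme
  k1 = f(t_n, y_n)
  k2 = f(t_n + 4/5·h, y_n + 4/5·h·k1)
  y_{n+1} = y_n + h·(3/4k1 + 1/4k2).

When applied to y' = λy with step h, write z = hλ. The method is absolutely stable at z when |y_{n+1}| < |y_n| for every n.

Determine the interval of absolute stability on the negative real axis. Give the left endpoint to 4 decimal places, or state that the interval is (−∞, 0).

(-5.0000, 0).

On y'=λy, z=hλ:
  k1=λy_n ⇒ h·k1=z·y_n;  k2=λ(1+4/5z)y_n ⇒ h·k2=z(1+4/5z)y_n
  y_{n+1}/y_n = 1 + 3/4z + 1/4z(1+4/5z) = 1 + z + 1/5z²
  R(z) = 1 + z + 1/5z².

Find x<0 with |R(x)|<1.
x=-1.32: |R|=0.0285
R=1: x+1/5x²=0 ⇒ x=−5=-5.0000; min R=1−1/(4·1/5)=-0.2500>−1
Confirm numerically:
  x=-3.429: |R|=0.07739 <1
  x=-2.360: |R|=0.24608 <1
  x=-2.262: |R|=0.23867 <1
  x=-5.410: |R|=1.44362 >1
  x=-5.165: |R|=1.17045 >1
  x=-5.080: |R|=1.08128 >1
Stable set (-5.0000, 0).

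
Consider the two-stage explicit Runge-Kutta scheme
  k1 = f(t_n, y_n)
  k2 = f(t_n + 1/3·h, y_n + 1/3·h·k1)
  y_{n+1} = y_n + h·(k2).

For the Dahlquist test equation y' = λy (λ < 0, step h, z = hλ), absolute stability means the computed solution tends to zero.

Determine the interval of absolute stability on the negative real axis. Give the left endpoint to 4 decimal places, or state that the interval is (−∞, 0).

(-3.0000, 0).

Test eqn y'=λy, z=hλ:
  k1=λy_n ⇒ h·k1=z·y_n;  k2=λ(1+1/3z)y_n ⇒ h·k2=z(1+1/3z)y_n
  y_{n+1}/y_n = 1 + z(1+1/3z) = 1 + z + 1/3z²
  so R(z) = 1 + z + 1/3z².

Need |R(x)|<1, x<0.
x=-1.08: |R|=0.3088
R=1: x+1/3x²=0 ⇒ x=−3=-3.0000; min R=1−1/(4·1/3)=0.2500>−1
Confirm numerically:
  x=-2.563: |R|=0.62666 <1
  x=-2.388: |R|=0.51285 <1
  x=-1.815: |R|=0.28307 <1
  x=-1.348: |R|=0.25770 <1
  x=-3.385: |R|=1.43441 >1
  x=-3.039: |R|=1.03951 >1
So |R|<1 on (-3.0000, 0).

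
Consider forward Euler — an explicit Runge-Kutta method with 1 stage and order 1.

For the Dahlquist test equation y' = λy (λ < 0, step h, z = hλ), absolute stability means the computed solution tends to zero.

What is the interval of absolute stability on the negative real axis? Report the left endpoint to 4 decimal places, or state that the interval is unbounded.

(-2.0000, 0).

With y'=λy (z=hλ):
  order 1, 1-stage ⇒ R(z)=1+z
  (e.g. R(-0.41)=0.59000, |R|=0.59000)

Need |R(x)|<1, x<0.
x=-0.41: |R|=0.5900
|R(-2.39)|=1.3900 |R(-1.69)|=0.6900 |R(-1.23)|=0.2300
Bisect:
  x_lo=-2.3363 |R|=1.3363  x_hi=-0.3974 |R|=0.6026
  mid=-1.36686 |R|=0.36686 →hi
  mid=-1.85159 |R|=0.85159 →hi
  mid=-2.09396 |R|=1.09396 →lo
  mid=-1.97278 |R|=0.97278 →hi
  mid=-2.03337 |R|=1.03337 →lo
  mid=-2.00307 |R|=1.00307 →lo
  mid=-1.98792 |R|=0.98792 →hi
  mid=-1.99550 |R|=0.99550 →hi
  ...
  [-2.00011,-2.00000] ⇒ x*=-2.0000
Interval (-2.0000, 0).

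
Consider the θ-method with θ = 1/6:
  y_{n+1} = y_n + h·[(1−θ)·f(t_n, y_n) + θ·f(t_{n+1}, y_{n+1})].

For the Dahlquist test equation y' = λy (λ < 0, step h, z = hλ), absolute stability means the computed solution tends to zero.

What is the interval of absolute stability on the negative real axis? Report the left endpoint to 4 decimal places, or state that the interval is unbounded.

z∈(-3.0000,0).

Test eqn y'=λy, z=hλ:
  y_{n+1} = y_n + z·[5/6·y_n + 1/6·y_{n+1}] ⇒ (1 − 1/6z)y_{n+1} = (1 + 5/6z)y_n
  Hence R(z) = (1 + 5/6z)/(1 − 1/6z).

Boundary: |R(x)|=1, x<0.
x=-0.66: |R|=0.4054
R=−1: 1+5/6x = −1+1/6x ⇒ -2/3x=2 ⇒ x=2/(-2/3)=-3.0000
Confirm numerically:
  x=-2.837: |R|=0.92622 <1
  x=-2.200: |R|=0.60976 <1
  x=-1.888: |R|=0.43611 <1
  x=-1.203: |R|=0.00208 <1
  x=-3.536: |R|=1.22483 >1
  x=-3.530: |R|=1.22246 >1
  x=-3.147: |R|=1.06428 >1
Stable set (-3.0000, 0).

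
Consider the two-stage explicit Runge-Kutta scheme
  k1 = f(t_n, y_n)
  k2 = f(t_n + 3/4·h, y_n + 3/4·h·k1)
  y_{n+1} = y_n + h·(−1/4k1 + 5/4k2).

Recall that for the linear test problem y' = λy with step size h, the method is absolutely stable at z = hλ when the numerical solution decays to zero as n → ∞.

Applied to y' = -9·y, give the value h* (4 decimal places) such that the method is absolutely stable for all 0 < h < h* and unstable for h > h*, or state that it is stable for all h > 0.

On y'=λy, z=hλ:
  k1=λy_n ⇒ h·k1=z·y_n;  k2=λ(1+3/4z)y_n ⇒ h·k2=z(1+3/4z)y_n
  y_{n+1}/y_n = 1 − 1/4z + 5/4z(1+3/4z) = 1 + z + 15/16z²
  R(z) = 1 + z + 15/16z².

Need |R(x)|<1, x<0.
x=-1.52: |R|=1.6460
R=1: x+15/16x²=0 ⇒ x=−16/15=-1.0667; min R=1−1/(4·15/16)=0.7333>−1
Confirm numerically:
  x=-0.961: |R|=0.90480 <1
  x=-0.850: |R|=0.82734 <1
  x=-0.843: |R|=0.82323 <1
  x=-0.563: |R|=0.73416 <1
  x=-1.607: |R|=1.81405 >1
  x=-1.497: |R|=1.60395 >1
  x=-1.124: |R|=1.06042 >1
Stable set (-1.0667, 0).

(-1.0667,0); λ=-9 ⇒ h* = (16/15)/9 = 0.1185.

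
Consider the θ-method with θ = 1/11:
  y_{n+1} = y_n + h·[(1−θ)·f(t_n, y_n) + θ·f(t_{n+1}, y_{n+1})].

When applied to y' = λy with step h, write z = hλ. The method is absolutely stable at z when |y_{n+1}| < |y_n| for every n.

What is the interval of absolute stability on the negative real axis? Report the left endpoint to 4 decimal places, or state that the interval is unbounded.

z∈(-2.4444,0).

Set f=λy, z=hλ:
  y_{n+1} = y_n + z·[10/11·y_n + 1/11·y_{n+1}] ⇒ (1 − 1/11z)y_{n+1} = (1 + 10/11z)y_n
  so R(z) = (1 + 10/11z)/(1 − 1/11z).

Need |R(x)|<1, x<0.
x=-1.02: |R|=0.0666
R=−1: 1+10/11x = −1+1/11x ⇒ -9/11x=2 ⇒ x=2/(-9/11)=-2.4444
Confirm numerically:
  x=-1.605: |R|=0.40063 <1
  x=-1.448: |R|=0.27956 <1
  x=-1.166: |R|=0.05425 <1
  x=-2.667: |R|=1.14656 >1
  x=-2.508: |R|=1.04235 >1
Interval (-2.4444, 0).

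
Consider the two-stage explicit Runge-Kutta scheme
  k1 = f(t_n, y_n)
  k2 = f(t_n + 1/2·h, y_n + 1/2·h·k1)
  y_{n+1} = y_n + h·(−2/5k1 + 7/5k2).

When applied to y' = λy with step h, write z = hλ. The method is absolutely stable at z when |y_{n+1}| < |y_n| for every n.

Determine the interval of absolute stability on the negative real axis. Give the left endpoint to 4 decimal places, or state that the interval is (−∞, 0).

Test eqn y'=λy, z=hλ:
  k1=λy_n ⇒ h·k1=z·y_n;  k2=λ(1+1/2z)y_n ⇒ h·k2=z(1+1/2z)y_n
  y_{n+1}/y_n = 1 − 2/5z + 7/5z(1+1/2z) = 1 + z + 7/10z²
  so R(z) = 1 + z + 7/10z².

Need |R(x)|<1, x<0.
x=-0.88: |R|=0.6621
R=1: x+7/10x²=0 ⇒ x=−10/7=-1.4286; min R=1−1/(4·7/10)=0.6429>−1
Confirm numerically:
  x=-0.743: |R|=0.64343 <1
  x=-0.723: |R|=0.64291 <1
  x=-0.641: |R|=0.64662 <1
  x=-0.594: |R|=0.65299 <1
  x=-1.939: |R|=1.69280 >1
  x=-1.729: |R|=1.36361 >1
So |R|<1 on (-1.4286, 0).

z∈(-1.4286,0).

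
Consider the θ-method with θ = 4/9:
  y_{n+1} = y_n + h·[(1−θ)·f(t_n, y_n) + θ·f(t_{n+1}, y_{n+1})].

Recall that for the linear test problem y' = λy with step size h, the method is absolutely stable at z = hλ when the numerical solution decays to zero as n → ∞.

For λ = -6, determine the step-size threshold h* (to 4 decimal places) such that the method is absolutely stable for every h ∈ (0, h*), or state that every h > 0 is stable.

(-18.0000,0); λ=-6 ⇒ h* = (18)/6 = 3.0000.

Test eqn y'=λy, z=hλ:
  y_{n+1} = y_n + z·[5/9·y_n + 4/9·y_{n+1}] ⇒ (1 − 4/9z)y_{n+1} = (1 + 5/9z)y_n
  so R(z) = (1 + 5/9z)/(1 − 4/9z).

Find x<0 with |R(x)|<1.
x=-1.43: |R|=0.1257
R=−1: 1+5/9x = −1+4/9x ⇒ -1/9x=2 ⇒ x=2/(-1/9)=-18.0000
Confirm numerically:
  x=-17.832: |R|=0.99791 <1
  x=-15.513: |R|=0.96500 <1
  x=-7.909: |R|=0.75167 <1
  x=-18.279: |R|=1.00340 >1
  x=-18.087: |R|=1.00107 >1
So |R|<1 on (-18.0000, 0).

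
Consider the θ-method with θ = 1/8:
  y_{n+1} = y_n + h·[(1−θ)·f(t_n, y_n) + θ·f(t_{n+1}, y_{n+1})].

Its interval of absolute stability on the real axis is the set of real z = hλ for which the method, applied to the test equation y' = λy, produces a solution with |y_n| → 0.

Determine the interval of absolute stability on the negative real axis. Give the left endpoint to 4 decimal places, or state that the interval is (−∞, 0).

Test eqn y'=λy, z=hλ:
  y_{n+1} = y_n + z·[7/8·y_n + 1/8·y_{n+1}] ⇒ (1 − 1/8z)y_{n+1} = (1 + 7/8z)y_n
  Hence R(z) = (1 + 7/8z)/(1 − 1/8z).

Solve |R(x)|<1 on ℝ⁻.
x=-1.34: |R|=0.1478
R=−1: 1+7/8x = −1+1/8x ⇒ -3/4x=2 ⇒ x=2/(-3/4)=-2.6667
Confirm numerically:
  x=-2.246: |R|=0.75366 <1
  x=-1.684: |R|=0.39116 <1
  x=-1.649: |R|=0.36719 <1
  x=-1.562: |R|=0.30684 <1
  x=-3.054: |R|=1.21024 >1
  x=-2.835: |R|=1.09322 >1
  x=-2.820: |R|=1.08503 >1
Stable set (-2.6667, 0).

z∈(-2.6667,0).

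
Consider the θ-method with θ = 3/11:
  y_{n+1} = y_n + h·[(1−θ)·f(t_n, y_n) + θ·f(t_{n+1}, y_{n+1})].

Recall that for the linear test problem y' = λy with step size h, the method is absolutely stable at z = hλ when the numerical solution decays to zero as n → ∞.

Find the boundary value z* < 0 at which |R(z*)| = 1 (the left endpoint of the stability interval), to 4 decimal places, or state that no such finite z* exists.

With y'=λy (z=hλ):
  y_{n+1} = y_n + z·[8/11·y_n + 3/11·y_{n+1}] ⇒ (1 − 3/11z)y_{n+1} = (1 + 8/11z)y_n
  R(z) = (1 + 8/11z)/(1 − 3/11z).

Find x<0 with |R(x)|<1.
x=-0.38: |R|=0.6557
R=−1: 1+8/11x = −1+3/11x ⇒ -5/11x=2 ⇒ x=2/(-5/11)=-4.4000
Confirm numerically:
  x=-3.553: |R|=0.80447 <1
  x=-3.302: |R|=0.73740 <1
  x=-3.292: |R|=0.73462 <1
  x=-4.980: |R|=1.11180 >1
  x=-4.598: |R|=1.03993 >1
  x=-4.554: |R|=1.03122 >1
Interval (-4.4000, 0).

z* = -4.4000.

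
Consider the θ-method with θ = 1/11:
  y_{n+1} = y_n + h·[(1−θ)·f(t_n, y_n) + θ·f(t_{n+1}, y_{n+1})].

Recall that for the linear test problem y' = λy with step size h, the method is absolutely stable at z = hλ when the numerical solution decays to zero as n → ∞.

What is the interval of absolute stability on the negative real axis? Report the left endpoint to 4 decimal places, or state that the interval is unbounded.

(-2.4444, 0).

Set f=λy, z=hλ:
  y_{n+1} = y_n + z·[10/11·y_n + 1/11·y_{n+1}] ⇒ (1 − 1/11z)y_{n+1} = (1 + 10/11z)y_n
  ⇒ R(z) = (1 + 10/11z)/(1 − 1/11z).

Find x<0 with |R(x)|<1.
x=-1.26: |R|=0.1305
R=−1: 1+10/11x = −1+1/11x ⇒ -9/11x=2 ⇒ x=2/(-9/11)=-2.4444
Confirm numerically:
  x=-1.429: |R|=0.26470 <1
  x=-1.361: |R|=0.21115 <1
  x=-1.097: |R|=0.00248 <1
  x=-0.984: |R|=0.09680 <1
  x=-2.612: |R|=1.11078 >1
  x=-2.465: |R|=1.01374 >1
Interval (-2.4444, 0).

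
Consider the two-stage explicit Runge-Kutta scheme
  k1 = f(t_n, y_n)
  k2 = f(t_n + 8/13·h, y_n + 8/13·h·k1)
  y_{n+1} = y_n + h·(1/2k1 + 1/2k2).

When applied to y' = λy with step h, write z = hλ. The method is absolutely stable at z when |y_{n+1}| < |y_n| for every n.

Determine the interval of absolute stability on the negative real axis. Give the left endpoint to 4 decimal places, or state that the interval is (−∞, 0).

z∈(-3.2500,0).

Set f=λy, z=hλ:
  k1=λy_n ⇒ h·k1=z·y_n;  k2=λ(1+8/13z)y_n ⇒ h·k2=z(1+8/13z)y_n
  y_{n+1}/y_n = 1 + 1/2z + 1/2z(1+8/13z) = 1 + z + 4/13z²
  so R(z) = 1 + z + 4/13z².

Solve |R(x)|<1 on ℝ⁻.
x=-1.18: |R|=0.2484
R=1: x+4/13x²=0 ⇒ x=−13/4=-3.2500; min R=1−1/(4·4/13)=0.1875>−1
Confirm numerically:
  x=-3.023: |R|=0.78886 <1
  x=-1.762: |R|=0.19328 <1
  x=-1.435: |R|=0.19861 <1
  x=-3.611: |R|=1.40110 >1
  x=-3.589: |R|=1.37436 >1
  x=-3.424: |R|=1.18332 >1
Stable set (-3.2500, 0).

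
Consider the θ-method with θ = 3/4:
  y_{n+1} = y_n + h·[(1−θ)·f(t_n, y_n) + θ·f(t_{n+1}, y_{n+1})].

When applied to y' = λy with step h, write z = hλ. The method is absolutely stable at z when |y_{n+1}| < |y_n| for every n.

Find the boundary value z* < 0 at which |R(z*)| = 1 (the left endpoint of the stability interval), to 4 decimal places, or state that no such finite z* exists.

On y'=λy, z=hλ:
  y_{n+1} = y_n + z·[1/4·y_n + 3/4·y_{n+1}] ⇒ (1 − 3/4z)y_{n+1} = (1 + 1/4z)y_n
  Hence R(z) = (1 + 1/4z)/(1 − 3/4z).

Find x<0 with |R(x)|<1.
x=-0.66: |R|=0.5585
x=-2: |R|=0.2000
x=-10: |R|=0.1765
x=-100: |R|=0.3158
θ=3/4≥1/2 ⇒ |1+1/4x|<|1−3/4x| ∀x<0 ⇒ unbounded interval.

unbounded; (−∞, 0).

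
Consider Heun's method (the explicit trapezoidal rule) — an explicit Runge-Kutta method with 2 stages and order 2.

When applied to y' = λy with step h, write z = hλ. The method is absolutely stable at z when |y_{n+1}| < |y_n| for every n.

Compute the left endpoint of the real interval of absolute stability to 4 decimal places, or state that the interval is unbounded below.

z* = -2.0000.

With y'=λy (z=hλ):
  order 2, 2-stage ⇒ R(z)=1+z+z^2/2
  (e.g. R(-1.15)=0.51125, |R|=0.51125)

Boundary: |R(x)|=1, x<0.
x=-1.15: |R|=0.5112
|R(-1.29)|=0.5421 |R(-1.17)|=0.5144 |R(-0.87)|=0.5085
Bisect:
  x_lo=-2.4932 |R|=1.6149  x_hi=-0.1106 |R|=0.8955
  mid=-1.30192 |R|=0.54558 →hi
  mid=-1.89757 |R|=0.90282 →hi
  mid=-2.19540 |R|=1.21449 →lo
  mid=-2.04649 |R|=1.04757 →lo
  mid=-1.97203 |R|=0.97242 →hi
  mid=-2.00926 |R|=1.00930 →lo
  mid=-1.99064 |R|=0.99069 →hi
  ...
  [-2.00010,-1.99995] ⇒ x*=-2.0000
Interval (-2.0000, 0).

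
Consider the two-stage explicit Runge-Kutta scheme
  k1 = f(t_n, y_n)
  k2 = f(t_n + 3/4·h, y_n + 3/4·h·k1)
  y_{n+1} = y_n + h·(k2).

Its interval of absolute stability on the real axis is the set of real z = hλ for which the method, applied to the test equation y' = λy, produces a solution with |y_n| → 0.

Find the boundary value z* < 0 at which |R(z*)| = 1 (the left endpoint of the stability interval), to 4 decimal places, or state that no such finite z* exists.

left endpoint -1.3333.

With y'=λy (z=hλ):
  k1=λy_n ⇒ h·k1=z·y_n;  k2=λ(1+3/4z)y_n ⇒ h·k2=z(1+3/4z)y_n
  y_{n+1}/y_n = 1 + z(1+3/4z) = 1 + z + 3/4z²
  Hence R(z) = 1 + z + 3/4z².

Find x<0 with |R(x)|<1.
x=-0.47: |R|=0.6957
R=1: x+3/4x²=0 ⇒ x=−4/3=-1.3333; min R=1−1/(4·3/4)=0.6667>−1
Confirm numerically:
  x=-0.999: |R|=0.74950 <1
  x=-0.825: |R|=0.68547 <1
  x=-0.797: |R|=0.67941 <1
  x=-0.769: |R|=0.67452 <1
  x=-1.705: |R|=1.47527 >1
  x=-1.446: |R|=1.12219 >1
Interval (-1.3333, 0).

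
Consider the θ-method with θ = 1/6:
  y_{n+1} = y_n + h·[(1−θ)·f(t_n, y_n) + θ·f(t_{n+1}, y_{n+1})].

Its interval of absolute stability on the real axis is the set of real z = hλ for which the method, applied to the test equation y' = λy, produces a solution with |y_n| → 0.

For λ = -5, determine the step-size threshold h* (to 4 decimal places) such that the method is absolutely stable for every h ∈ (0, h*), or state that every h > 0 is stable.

With y'=λy (z=hλ):
  y_{n+1} = y_n + z·[5/6·y_n + 1/6·y_{n+1}] ⇒ (1 − 1/6z)y_{n+1} = (1 + 5/6z)y_n
  so R(z) = (1 + 5/6z)/(1 − 1/6z).

Find x<0 with |R(x)|<1.
x=-0.69: |R|=0.3812
R=−1: 1+5/6x = −1+1/6x ⇒ -2/3x=2 ⇒ x=2/(-2/3)=-3.0000
Confirm numerically:
  x=-1.926: |R|=0.45799 <1
  x=-1.486: |R|=0.19102 <1
  x=-1.403: |R|=0.13711 <1
  x=-3.150: |R|=1.06557 >1
  x=-3.032: |R|=1.01417 >1
Stable set (-3.0000, 0).

(-3.0000,0); λ=-5 ⇒ h* = (3)/5 = 0.6000.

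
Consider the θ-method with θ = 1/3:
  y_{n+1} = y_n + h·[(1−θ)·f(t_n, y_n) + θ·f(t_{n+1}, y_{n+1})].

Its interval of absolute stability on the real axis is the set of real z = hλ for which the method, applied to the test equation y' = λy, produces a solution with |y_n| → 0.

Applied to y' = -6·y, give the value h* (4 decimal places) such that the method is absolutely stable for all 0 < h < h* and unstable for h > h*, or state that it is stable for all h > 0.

Set f=λy, z=hλ:
  y_{n+1} = y_n + z·[2/3·y_n + 1/3·y_{n+1}] ⇒ (1 − 1/3z)y_{n+1} = (1 + 2/3z)y_n
  so R(z) = (1 + 2/3z)/(1 − 1/3z).

Boundary: |R(x)|=1, x<0.
x=-1.57: |R|=0.0306
R=−1: 1+2/3x = −1+1/3x ⇒ -1/3x=2 ⇒ x=2/(-1/3)=-6.0000
Confirm numerically:
  x=-4.277: |R|=0.76323 <1
  x=-4.143: |R|=0.74003 <1
  x=-3.358: |R|=0.58446 <1
  x=-3.244: |R|=0.55862 <1
  x=-6.403: |R|=1.04286 >1
  x=-6.347: |R|=1.03712 >1
So |R|<1 on (-6.0000, 0).

(-6.0000,0); λ=-6 ⇒ h* = (6)/6 = 1.0000.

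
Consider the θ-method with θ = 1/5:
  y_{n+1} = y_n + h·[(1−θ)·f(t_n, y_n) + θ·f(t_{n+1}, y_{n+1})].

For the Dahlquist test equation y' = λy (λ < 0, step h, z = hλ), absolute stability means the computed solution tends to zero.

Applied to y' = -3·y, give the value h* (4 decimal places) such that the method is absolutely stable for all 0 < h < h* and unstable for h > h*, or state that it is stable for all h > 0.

On y'=λy, z=hλ:
  y_{n+1} = y_n + z·[4/5·y_n + 1/5·y_{n+1}] ⇒ (1 − 1/5z)y_{n+1} = (1 + 4/5z)y_n
  ⇒ R(z) = (1 + 4/5z)/(1 − 1/5z).

Need |R(x)|<1, x<0.
x=-1.07: |R|=0.1186
R=−1: 1+4/5x = −1+1/5x ⇒ -3/5x=2 ⇒ x=2/(-3/5)=-3.3333
Confirm numerically:
  x=-2.792: |R|=0.79158 <1
  x=-2.290: |R|=0.57064 <1
  x=-1.707: |R|=0.27255 <1
  x=-1.518: |R|=0.16447 <1
  x=-3.653: |R|=1.11083 >1
  x=-3.612: |R|=1.09707 >1
  x=-3.355: |R|=1.00778 >1
Interval (-3.3333, 0).

(-3.3333,0); λ=-3 ⇒ h* = (10/3)/3 = 1.1111.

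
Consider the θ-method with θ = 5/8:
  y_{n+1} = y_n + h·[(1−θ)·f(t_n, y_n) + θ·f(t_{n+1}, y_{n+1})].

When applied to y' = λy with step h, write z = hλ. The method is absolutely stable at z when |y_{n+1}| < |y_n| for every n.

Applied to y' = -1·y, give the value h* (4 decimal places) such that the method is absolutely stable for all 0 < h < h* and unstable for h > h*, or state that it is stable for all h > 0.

Set f=λy, z=hλ:
  y_{n+1} = y_n + z·[3/8·y_n + 5/8·y_{n+1}] ⇒ (1 − 5/8z)y_{n+1} = (1 + 3/8z)y_n
  so R(z) = (1 + 3/8z)/(1 − 5/8z).

Boundary: |R(x)|=1, x<0.
x=-0.36: |R|=0.7061
x=-2: |R|=0.1111
x=-10: |R|=0.3793
x=-100: |R|=0.5748
θ=5/8≥1/2 ⇒ |1+3/8x|<|1−5/8x| ∀x<0 ⇒ stable on all of ℝ⁻.

interval (−∞, 0). Any h>0 works for λ=-1.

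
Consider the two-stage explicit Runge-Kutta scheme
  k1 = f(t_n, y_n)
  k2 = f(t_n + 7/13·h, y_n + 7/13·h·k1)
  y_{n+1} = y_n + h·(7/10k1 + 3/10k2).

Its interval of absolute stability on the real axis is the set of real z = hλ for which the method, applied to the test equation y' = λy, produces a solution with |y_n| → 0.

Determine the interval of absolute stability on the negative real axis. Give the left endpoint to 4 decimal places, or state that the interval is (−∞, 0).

Test eqn y'=λy, z=hλ:
  k1=λy_n ⇒ h·k1=z·y_n;  k2=λ(1+7/13z)y_n ⇒ h·k2=z(1+7/13z)y_n
  y_{n+1}/y_n = 1 + 7/10z + 3/10z(1+7/13z) = 1 + z + 21/130z²
  Hence R(z) = 1 + z + 21/130z².

Boundary: |R(x)|=1, x<0.
x=-1.23: |R|=0.0144
R=1: x+21/130x²=0 ⇒ x=−130/21=-6.1905; min R=1−1/(4·21/130)=-0.5476>−1
Confirm numerically:
  x=-6.128: |R|=0.93815 <1
  x=-4.943: |R|=0.00391 <1
  x=-4.802: |R|=0.07705 <1
  x=-3.162: |R|=0.54690 <1
  x=-6.754: |R|=1.61482 >1
  x=-6.476: |R|=1.29869 >1
So |R|<1 on (-6.1905, 0).

(-6.1905, 0).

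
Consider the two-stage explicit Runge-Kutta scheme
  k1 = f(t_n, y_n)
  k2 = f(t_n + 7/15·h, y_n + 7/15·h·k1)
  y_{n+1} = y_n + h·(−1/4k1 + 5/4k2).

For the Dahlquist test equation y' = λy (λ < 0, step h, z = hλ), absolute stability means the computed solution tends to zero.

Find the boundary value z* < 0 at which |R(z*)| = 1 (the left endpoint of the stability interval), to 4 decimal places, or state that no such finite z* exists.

With y'=λy (z=hλ):
  k1=λy_n ⇒ h·k1=z·y_n;  k2=λ(1+7/15z)y_n ⇒ h·k2=z(1+7/15z)y_n
  y_{n+1}/y_n = 1 − 1/4z + 5/4z(1+7/15z) = 1 + z + 7/12z²
  Hence R(z) = 1 + z + 7/12z².

Find x<0 with |R(x)|<1.
x=-0.58: |R|=0.6162
R=1: x+7/12x²=0 ⇒ x=−12/7=-1.7143; min R=1−1/(4·7/12)=0.5714>−1
Confirm numerically:
  x=-1.656: |R|=0.94370 <1
  x=-1.018: |R|=0.58652 <1
  x=-0.864: |R|=0.57146 <1
  x=-2.116: |R|=1.49585 >1
  x=-2.052: |R|=1.40424 >1
Interval (-1.7143, 0).

z* = -1.7143.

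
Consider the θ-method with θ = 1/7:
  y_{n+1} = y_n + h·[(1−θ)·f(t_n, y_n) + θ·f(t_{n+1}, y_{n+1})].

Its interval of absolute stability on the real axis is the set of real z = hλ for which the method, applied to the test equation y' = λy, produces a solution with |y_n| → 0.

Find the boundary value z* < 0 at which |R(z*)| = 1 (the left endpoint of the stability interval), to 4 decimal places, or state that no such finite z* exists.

With y'=λy (z=hλ):
  y_{n+1} = y_n + z·[6/7·y_n + 1/7·y_{n+1}] ⇒ (1 − 1/7z)y_{n+1} = (1 + 6/7z)y_n
  ⇒ R(z) = (1 + 6/7z)/(1 − 1/7z).

Solve |R(x)|<1 on ℝ⁻.
x=-0.72: |R|=0.3472
R=−1: 1+6/7x = −1+1/7x ⇒ -5/7x=2 ⇒ x=2/(-5/7)=-2.8000
Confirm numerically:
  x=-2.551: |R|=0.86965 <1
  x=-2.359: |R|=0.76440 <1
  x=-1.880: |R|=0.48198 <1
  x=-1.266: |R|=0.07210 <1
  x=-3.286: |R|=1.23624 >1
  x=-3.144: |R|=1.16956 >1
  x=-3.020: |R|=1.10978 >1
Interval (-2.8000, 0).

left endpoint -2.8000.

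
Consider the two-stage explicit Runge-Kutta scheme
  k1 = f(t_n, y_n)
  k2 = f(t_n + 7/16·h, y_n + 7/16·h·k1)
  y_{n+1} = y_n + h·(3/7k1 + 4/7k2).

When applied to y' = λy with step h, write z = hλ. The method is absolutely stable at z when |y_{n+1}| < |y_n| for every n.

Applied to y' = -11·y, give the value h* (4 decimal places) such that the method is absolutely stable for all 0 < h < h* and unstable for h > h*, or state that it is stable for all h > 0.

(-4.0000,0); λ=-11 ⇒ h* = (4)/11 = 0.3636.

With y'=λy (z=hλ):
  k1=λy_n ⇒ h·k1=z·y_n;  k2=λ(1+7/16z)y_n ⇒ h·k2=z(1+7/16z)y_n
  y_{n+1}/y_n = 1 + 3/7z + 4/7z(1+7/16z) = 1 + z + 1/4z²
  R(z) = 1 + z + 1/4z².

Solve |R(x)|<1 on ℝ⁻.
x=-0.99: |R|=0.2550
R=1: x+1/4x²=0 ⇒ x=−4=-4.0000; min R=1−1/(4·1/4)=0.0000>−1
Confirm numerically:
  x=-3.509: |R|=0.56927 <1
  x=-2.317: |R|=0.02512 <1
  x=-1.844: |R|=0.00608 <1
  x=-1.618: |R|=0.03648 <1
  x=-4.558: |R|=1.63584 >1
  x=-4.244: |R|=1.25888 >1
Interval (-4.0000, 0).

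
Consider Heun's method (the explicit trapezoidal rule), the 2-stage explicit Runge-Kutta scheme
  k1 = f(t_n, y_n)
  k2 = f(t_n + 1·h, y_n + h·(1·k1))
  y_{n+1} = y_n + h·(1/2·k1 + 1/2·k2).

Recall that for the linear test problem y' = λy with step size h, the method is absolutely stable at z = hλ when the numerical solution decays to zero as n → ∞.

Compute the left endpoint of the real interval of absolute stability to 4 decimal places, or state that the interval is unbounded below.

z* = -2.0000.

Set f=λy, z=hλ:
  order 2, 2-stage ⇒ R(z)=1+z+z^2/2
  (e.g. R(-0.88)=0.50720, |R|=0.50720)

Need |R(x)|<1, x<0.
x=-0.88: |R|=0.5072
|R(-1.61)|=0.6861 |R(-0.79)|=0.5221 |R(-0.7)|=0.5450
Bisect:
  x_lo=-2.4758 |R|=1.5889  x_hi=-0.3522 |R|=0.7098
  mid=-1.41400 |R|=0.58570 →hi
  mid=-1.94488 |R|=0.94640 →hi
  mid=-2.21032 |R|=1.23244 →lo
  mid=-2.07760 |R|=1.08061 →lo
  mid=-2.01124 |R|=1.01130 →lo
  mid=-1.97806 |R|=0.97830 →hi
  mid=-1.99465 |R|=0.99466 →hi
  ...
  [-2.00009,-1.99996] ⇒ x*=-2.0000
So |R|<1 on (-2.0000, 0).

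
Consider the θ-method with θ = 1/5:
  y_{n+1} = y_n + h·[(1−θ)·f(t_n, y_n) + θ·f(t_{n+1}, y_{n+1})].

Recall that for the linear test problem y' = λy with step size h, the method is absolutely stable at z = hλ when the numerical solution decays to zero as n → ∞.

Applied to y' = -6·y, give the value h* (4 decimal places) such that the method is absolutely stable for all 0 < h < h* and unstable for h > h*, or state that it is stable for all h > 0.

(-3.3333,0); λ=-6 ⇒ h* = (10/3)/6 = 0.5556.

With y'=λy (z=hλ):
  y_{n+1} = y_n + z·[4/5·y_n + 1/5·y_{n+1}] ⇒ (1 − 1/5z)y_{n+1} = (1 + 4/5z)y_n
  Hence R(z) = (1 + 4/5z)/(1 − 1/5z).

Boundary: |R(x)|=1, x<0.
x=-1.31: |R|=0.0380
R=−1: 1+4/5x = −1+1/5x ⇒ -3/5x=2 ⇒ x=2/(-3/5)=-3.3333
Confirm numerically:
  x=-2.391: |R|=0.61751 <1
  x=-1.663: |R|=0.24794 <1
  x=-1.445: |R|=0.12102 <1
  x=-1.404: |R|=0.09619 <1
  x=-3.523: |R|=1.06676 >1
  x=-3.467: |R|=1.04736 >1
Stable set (-3.3333, 0).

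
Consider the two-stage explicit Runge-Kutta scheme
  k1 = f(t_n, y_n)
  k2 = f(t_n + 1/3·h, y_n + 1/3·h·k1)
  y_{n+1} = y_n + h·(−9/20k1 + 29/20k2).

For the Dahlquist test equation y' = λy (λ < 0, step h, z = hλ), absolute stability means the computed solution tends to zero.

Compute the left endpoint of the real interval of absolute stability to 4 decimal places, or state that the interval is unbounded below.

z* = -2.0690.

On y'=λy, z=hλ:
  k1=λy_n ⇒ h·k1=z·y_n;  k2=λ(1+1/3z)y_n ⇒ h·k2=z(1+1/3z)y_n
  y_{n+1}/y_n = 1 − 9/20z + 29/20z(1+1/3z) = 1 + z + 29/60z²
  so R(z) = 1 + z + 29/60z².

Find x<0 with |R(x)|<1.
x=-0.81: |R|=0.5071
R=1: x+29/60x²=0 ⇒ x=−60/29=-2.0690; min R=1−1/(4·29/60)=0.4828>−1
Confirm numerically:
  x=-1.803: |R|=0.76822 <1
  x=-1.133: |R|=0.48745 <1
  x=-0.846: |R|=0.49993 <1
  x=-2.129: |R|=1.06178 >1
  x=-2.121: |R|=1.05334 >1
Interval (-2.0690, 0).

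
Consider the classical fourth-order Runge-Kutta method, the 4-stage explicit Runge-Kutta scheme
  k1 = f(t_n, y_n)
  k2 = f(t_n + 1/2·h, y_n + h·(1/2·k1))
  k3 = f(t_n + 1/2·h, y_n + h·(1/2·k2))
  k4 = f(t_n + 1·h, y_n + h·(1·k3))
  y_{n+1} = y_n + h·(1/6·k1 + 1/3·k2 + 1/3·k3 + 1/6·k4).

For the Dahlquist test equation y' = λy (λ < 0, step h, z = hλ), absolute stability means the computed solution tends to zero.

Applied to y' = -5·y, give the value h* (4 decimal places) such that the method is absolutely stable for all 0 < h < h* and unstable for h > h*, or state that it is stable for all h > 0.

Test eqn y'=λy, z=hλ:
  order 4, 4-stage ⇒ R(z)=1+z+z^2/2+z^3/6+z^4/24
  (e.g. R(-1.05)=0.35896, |R|=0.35896)

Find x<0 with |R(x)|<1.
x=-1.05: |R|=0.3590
|R(-2.23)|=0.4386 |R(-2.22)|=0.4327 |R(-1.23)|=0.3117
Bisect:
  x_lo=-3.5524 |R|=2.9212  x_hi=-0.1205 |R|=0.8865
  mid=-1.83645 |R|=0.29149 →hi
  mid=-2.69442 |R|=0.87141 →hi
  mid=-3.12340 |R|=1.64146 →lo
  mid=-2.90891 |R|=1.20294 →lo
  mid=-2.80166 |R|=1.02496 →lo
  mid=-2.74804 |R|=0.94527 →hi
  mid=-2.77485 |R|=0.98437 →hi
  ...
  [-2.78532,-2.78511] ⇒ x*=-2.7853
So |R|<1 on (-2.7853, 0).

(-2.7853,0); λ=-5 ⇒ h* = 0.5571.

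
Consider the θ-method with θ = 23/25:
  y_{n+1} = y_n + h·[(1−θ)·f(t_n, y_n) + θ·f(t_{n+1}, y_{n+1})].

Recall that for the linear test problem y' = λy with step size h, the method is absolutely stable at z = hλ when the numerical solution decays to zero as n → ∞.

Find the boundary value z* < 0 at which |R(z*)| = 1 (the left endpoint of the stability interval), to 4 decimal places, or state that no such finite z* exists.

On y'=λy, z=hλ:
  y_{n+1} = y_n + z·[2/25·y_n + 23/25·y_{n+1}] ⇒ (1 − 23/25z)y_{n+1} = (1 + 2/25z)y_n
  Hence R(z) = (1 + 2/25z)/(1 − 23/25z).

Need |R(x)|<1, x<0.
x=-0.49: |R|=0.6623
x=-2: |R|=0.2958
x=-10: |R|=0.0196
x=-100: |R|=0.0753
θ=23/25≥1/2 ⇒ |1+2/25x|<|1−23/25x| ∀x<0 ⇒ unbounded interval.

interval (−∞, 0).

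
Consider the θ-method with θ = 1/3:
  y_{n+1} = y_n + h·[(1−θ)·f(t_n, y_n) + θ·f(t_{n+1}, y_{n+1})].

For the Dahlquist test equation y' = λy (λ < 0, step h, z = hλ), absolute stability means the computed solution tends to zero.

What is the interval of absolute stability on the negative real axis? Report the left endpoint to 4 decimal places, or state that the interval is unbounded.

z∈(-6.0000,0).

Test eqn y'=λy, z=hλ:
  y_{n+1} = y_n + z·[2/3·y_n + 1/3·y_{n+1}] ⇒ (1 − 1/3z)y_{n+1} = (1 + 2/3z)y_n
  so R(z) = (1 + 2/3z)/(1 − 1/3z).

Solve |R(x)|<1 on ℝ⁻.
x=-0.72: |R|=0.4194
R=−1: 1+2/3x = −1+1/3x ⇒ -1/3x=2 ⇒ x=2/(-1/3)=-6.0000
Confirm numerically:
  x=-4.444: |R|=0.79097 <1
  x=-4.357: |R|=0.77668 <1
  x=-3.613: |R|=0.63904 <1
  x=-6.374: |R|=1.03990 >1
  x=-6.208: |R|=1.02259 >1
  x=-6.040: |R|=1.00442 >1
Interval (-6.0000, 0).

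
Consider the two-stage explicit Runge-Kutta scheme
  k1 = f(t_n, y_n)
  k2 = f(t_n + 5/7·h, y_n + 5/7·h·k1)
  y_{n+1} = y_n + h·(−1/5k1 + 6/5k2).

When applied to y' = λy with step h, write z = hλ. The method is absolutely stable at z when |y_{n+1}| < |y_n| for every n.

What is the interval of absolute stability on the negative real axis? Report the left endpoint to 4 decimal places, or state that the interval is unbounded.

z∈(-1.1667,0).

On y'=λy, z=hλ:
  k1=λy_n ⇒ h·k1=z·y_n;  k2=λ(1+5/7z)y_n ⇒ h·k2=z(1+5/7z)y_n
  y_{n+1}/y_n = 1 − 1/5z + 6/5z(1+5/7z) = 1 + z + 6/7z²
  R(z) = 1 + z + 6/7z².

Boundary: |R(x)|=1, x<0.
x=-0.86: |R|=0.7739
R=1: x+6/7x²=0 ⇒ x=−7/6=-1.1667; min R=1−1/(4·6/7)=0.7083>−1
Confirm numerically:
  x=-1.032: |R|=0.88088 <1
  x=-0.909: |R|=0.79924 <1
  x=-0.783: |R|=0.74250 <1
  x=-1.735: |R|=1.84519 >1
  x=-1.643: |R|=1.67081 >1
So |R|<1 on (-1.1667, 0).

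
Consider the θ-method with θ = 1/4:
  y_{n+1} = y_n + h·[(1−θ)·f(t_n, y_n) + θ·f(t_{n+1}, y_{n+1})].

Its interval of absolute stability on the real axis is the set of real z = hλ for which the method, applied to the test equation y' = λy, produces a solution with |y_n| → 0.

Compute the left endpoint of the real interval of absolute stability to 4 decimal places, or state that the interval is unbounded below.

Test eqn y'=λy, z=hλ:
  y_{n+1} = y_n + z·[3/4·y_n + 1/4·y_{n+1}] ⇒ (1 − 1/4z)y_{n+1} = (1 + 3/4z)y_n
  R(z) = (1 + 3/4z)/(1 − 1/4z).

Boundary: |R(x)|=1, x<0.
x=-1.25: |R|=0.0476
R=−1: 1+3/4x = −1+1/4x ⇒ -1/2x=2 ⇒ x=2/(-1/2)=-4.0000
Confirm numerically:
  x=-2.905: |R|=0.68284 <1
  x=-2.024: |R|=0.34396 <1
  x=-1.975: |R|=0.32218 <1
  x=-4.525: |R|=1.12317 >1
  x=-4.512: |R|=1.12030 >1
Stable set (-4.0000, 0).

left endpoint -4.0000.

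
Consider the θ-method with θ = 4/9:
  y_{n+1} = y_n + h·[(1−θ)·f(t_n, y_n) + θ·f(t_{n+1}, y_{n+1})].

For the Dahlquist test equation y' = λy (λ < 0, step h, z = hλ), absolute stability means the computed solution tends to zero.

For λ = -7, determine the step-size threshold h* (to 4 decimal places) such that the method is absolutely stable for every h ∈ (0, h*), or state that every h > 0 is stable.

(-18.0000,0); λ=-7 ⇒ h* = (18)/7 = 2.5714.

With y'=λy (z=hλ):
  y_{n+1} = y_n + z·[5/9·y_n + 4/9·y_{n+1}] ⇒ (1 − 4/9z)y_{n+1} = (1 + 5/9z)y_n
  ⇒ R(z) = (1 + 5/9z)/(1 − 4/9z).

Need |R(x)|<1, x<0.
x=-0.44: |R|=0.6320
R=−1: 1+5/9x = −1+4/9x ⇒ -1/9x=2 ⇒ x=2/(-1/9)=-18.0000
Confirm numerically:
  x=-12.650: |R|=0.91023 <1
  x=-8.193: |R|=0.76523 <1
  x=-8.131: |R|=0.76233 <1
  x=-18.575: |R|=1.00690 >1
  x=-18.125: |R|=1.00153 >1
Stable set (-18.0000, 0).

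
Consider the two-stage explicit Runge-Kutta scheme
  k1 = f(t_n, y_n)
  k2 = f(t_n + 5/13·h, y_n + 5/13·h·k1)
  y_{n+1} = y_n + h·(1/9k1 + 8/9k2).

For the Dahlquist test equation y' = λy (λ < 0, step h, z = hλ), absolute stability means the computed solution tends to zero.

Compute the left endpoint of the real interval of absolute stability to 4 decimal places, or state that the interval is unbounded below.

Set f=λy, z=hλ:
  k1=λy_n ⇒ h·k1=z·y_n;  k2=λ(1+5/13z)y_n ⇒ h·k2=z(1+5/13z)y_n
  y_{n+1}/y_n = 1 + 1/9z + 8/9z(1+5/13z) = 1 + z + 40/117z²
  R(z) = 1 + z + 40/117z².

Solve |R(x)|<1 on ℝ⁻.
x=-0.93: |R|=0.3657
R=1: x+40/117x²=0 ⇒ x=−117/40=-2.9250; min R=1−1/(4·40/117)=0.2687>−1
Confirm numerically:
  x=-2.204: |R|=0.45672 <1
  x=-1.973: |R|=0.35785 <1
  x=-1.629: |R|=0.27823 <1
  x=-3.479: |R|=1.65893 >1
  x=-3.154: |R|=1.24693 >1
So |R|<1 on (-2.9250, 0).

z* = -2.9250.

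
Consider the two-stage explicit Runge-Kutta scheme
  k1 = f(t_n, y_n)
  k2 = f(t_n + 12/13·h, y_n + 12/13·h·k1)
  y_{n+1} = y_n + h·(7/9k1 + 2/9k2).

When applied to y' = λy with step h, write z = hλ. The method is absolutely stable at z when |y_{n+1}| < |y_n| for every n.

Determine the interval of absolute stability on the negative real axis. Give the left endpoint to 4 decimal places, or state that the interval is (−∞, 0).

Test eqn y'=λy, z=hλ:
  k1=λy_n ⇒ h·k1=z·y_n;  k2=λ(1+12/13z)y_n ⇒ h·k2=z(1+12/13z)y_n
  y_{n+1}/y_n = 1 + 7/9z + 2/9z(1+12/13z) = 1 + z + 8/39z²
  Hence R(z) = 1 + z + 8/39z².

Need |R(x)|<1, x<0.
x=-1.17: |R|=0.1108
R=1: x+8/39x²=0 ⇒ x=−39/8=-4.8750; min R=1−1/(4·8/39)=-0.2188>−1
Confirm numerically:
  x=-4.371: |R|=0.54811 <1
  x=-4.216: |R|=0.43008 <1
  x=-3.528: |R|=0.02519 <1
  x=-2.912: |R|=0.17257 <1
  x=-5.296: |R|=1.45736 >1
  x=-5.248: |R|=1.40154 >1
  x=-5.039: |R|=1.16952 >1
Stable set (-4.8750, 0).

z∈(-4.8750,0).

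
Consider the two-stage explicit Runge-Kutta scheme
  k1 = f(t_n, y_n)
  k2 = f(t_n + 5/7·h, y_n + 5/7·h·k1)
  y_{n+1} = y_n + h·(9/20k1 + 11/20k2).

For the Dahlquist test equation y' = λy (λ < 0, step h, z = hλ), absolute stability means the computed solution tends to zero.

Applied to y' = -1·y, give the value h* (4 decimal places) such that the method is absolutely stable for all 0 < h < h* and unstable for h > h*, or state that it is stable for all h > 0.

(-2.5455,0); λ=-1 ⇒ h* = (28/11)/1 = 2.5455.

Set f=λy, z=hλ:
  k1=λy_n ⇒ h·k1=z·y_n;  k2=λ(1+5/7z)y_n ⇒ h·k2=z(1+5/7z)y_n
  y_{n+1}/y_n = 1 + 9/20z + 11/20z(1+5/7z) = 1 + z + 11/28z²
  Hence R(z) = 1 + z + 11/28z².

Solve |R(x)|<1 on ℝ⁻.
x=-0.84: |R|=0.4372
R=1: x+11/28x²=0 ⇒ x=−28/11=-2.5455; min R=1−1/(4·11/28)=0.3636>−1
Confirm numerically:
  x=-2.088: |R|=0.62476 <1
  x=-1.911: |R|=0.52368 <1
  x=-1.174: |R|=0.36747 <1
  x=-2.647: |R|=1.10560 >1
  x=-2.618: |R|=1.07461 >1
Stable set (-2.5455, 0).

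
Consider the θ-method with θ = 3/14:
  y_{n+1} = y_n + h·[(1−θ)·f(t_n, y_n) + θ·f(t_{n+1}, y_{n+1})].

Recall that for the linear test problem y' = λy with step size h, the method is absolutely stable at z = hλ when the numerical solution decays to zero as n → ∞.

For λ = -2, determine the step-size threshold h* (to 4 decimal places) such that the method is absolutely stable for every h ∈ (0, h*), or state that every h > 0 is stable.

(-3.5000,0); λ=-2 ⇒ h* = (7/2)/2 = 1.7500.

Test eqn y'=λy, z=hλ:
  y_{n+1} = y_n + z·[11/14·y_n + 3/14·y_{n+1}] ⇒ (1 − 3/14z)y_{n+1} = (1 + 11/14z)y_n
  so R(z) = (1 + 11/14z)/(1 − 3/14z).

Need |R(x)|<1, x<0.
x=-0.37: |R|=0.6572
R=−1: 1+11/14x = −1+3/14x ⇒ -4/7x=2 ⇒ x=2/(-4/7)=-3.5000
Confirm numerically:
  x=-2.228: |R|=0.50803 <1
  x=-2.002: |R|=0.40098 <1
  x=-1.728: |R|=0.26105 <1
  x=-1.634: |R|=0.21024 <1
  x=-3.759: |R|=1.08197 >1
  x=-3.708: |R|=1.06623 >1
Interval (-3.5000, 0).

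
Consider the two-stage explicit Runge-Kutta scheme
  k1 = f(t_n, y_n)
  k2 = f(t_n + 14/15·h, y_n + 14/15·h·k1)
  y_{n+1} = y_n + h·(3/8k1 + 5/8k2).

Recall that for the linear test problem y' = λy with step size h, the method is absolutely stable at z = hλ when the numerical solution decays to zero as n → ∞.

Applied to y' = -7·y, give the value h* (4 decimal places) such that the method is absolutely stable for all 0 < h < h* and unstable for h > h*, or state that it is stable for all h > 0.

(-1.7143,0); λ=-7 ⇒ h* = (12/7)/7 = 0.2449.

On y'=λy, z=hλ:
  k1=λy_n ⇒ h·k1=z·y_n;  k2=λ(1+14/15z)y_n ⇒ h·k2=z(1+14/15z)y_n
  y_{n+1}/y_n = 1 + 3/8z + 5/8z(1+14/15z) = 1 + z + 7/12z²
  R(z) = 1 + z + 7/12z².

Boundary: |R(x)|=1, x<0.
x=-0.35: |R|=0.7215
R=1: x+7/12x²=0 ⇒ x=−12/7=-1.7143; min R=1−1/(4·7/12)=0.5714>−1
Confirm numerically:
  x=-1.638: |R|=0.92711 <1
  x=-1.091: |R|=0.60333 <1
  x=-0.723: |R|=0.58193 <1
  x=-1.936: |R|=1.25039 >1
  x=-1.824: |R|=1.11674 >1
  x=-1.755: |R|=1.04168 >1
Stable set (-1.7143, 0).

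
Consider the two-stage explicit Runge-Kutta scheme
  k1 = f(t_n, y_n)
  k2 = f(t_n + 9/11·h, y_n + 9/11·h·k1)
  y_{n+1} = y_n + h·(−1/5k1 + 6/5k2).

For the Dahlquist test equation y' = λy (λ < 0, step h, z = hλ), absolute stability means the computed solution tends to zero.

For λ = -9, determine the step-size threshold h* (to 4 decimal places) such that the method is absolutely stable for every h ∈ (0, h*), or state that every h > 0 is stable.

(-1.0185,0); λ=-9 ⇒ h* = (55/54)/9 = 0.1132.

Test eqn y'=λy, z=hλ:
  k1=λy_n ⇒ h·k1=z·y_n;  k2=λ(1+9/11z)y_n ⇒ h·k2=z(1+9/11z)y_n
  y_{n+1}/y_n = 1 − 1/5z + 6/5z(1+9/11z) = 1 + z + 54/55z²
  Hence R(z) = 1 + z + 54/55z².

Find x<0 with |R(x)|<1.
x=-0.43: |R|=0.7515
R=1: x+54/55x²=0 ⇒ x=−55/54=-1.0185; min R=1−1/(4·54/55)=0.7454>−1
Confirm numerically:
  x=-0.877: |R|=0.87814 <1
  x=-0.479: |R|=0.74627 <1
  x=-0.469: |R|=0.74696 <1
  x=-1.503: |R|=1.71494 >1
  x=-1.319: |R|=1.38913 >1
  x=-1.107: |R|=1.09617 >1
So |R|<1 on (-1.0185, 0).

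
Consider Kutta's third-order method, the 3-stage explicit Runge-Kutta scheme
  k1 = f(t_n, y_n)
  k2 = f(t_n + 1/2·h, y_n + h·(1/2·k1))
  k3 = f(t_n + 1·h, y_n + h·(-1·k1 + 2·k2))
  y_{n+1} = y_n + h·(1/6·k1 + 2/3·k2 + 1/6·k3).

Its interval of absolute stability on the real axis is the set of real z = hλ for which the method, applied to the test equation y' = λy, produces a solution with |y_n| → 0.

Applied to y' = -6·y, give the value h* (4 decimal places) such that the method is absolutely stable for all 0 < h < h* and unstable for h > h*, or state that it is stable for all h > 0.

With y'=λy (z=hλ):
  order 3, 3-stage ⇒ R(z)=1+z+z^2/2+z^3/6
  (e.g. R(-0.82)=0.42431, |R|=0.42431)

Need |R(x)|<1, x<0.
x=-0.82: |R|=0.4243
|R(-2.25)|=0.6172 |R(-1.4)|=0.1227 |R(-1.14)|=0.2629
Bisect:
  x_lo=-2.9302 |R|=1.8303  x_hi=-0.2342 |R|=0.7910
  mid=-1.58223 |R|=0.00933 →hi
  mid=-2.25621 |R|=0.62517 →hi
  mid=-2.59321 |R|=1.13728 →lo
  mid=-2.42471 |R|=0.86100 →hi
  mid=-2.50896 |R|=0.99379 →hi
  mid=-2.55108 |R|=1.06416 →lo
  mid=-2.53002 |R|=1.02863 →lo
  mid=-2.51949 |R|=1.01113 →lo
  mid=-2.51423 |R|=1.00244 →lo
  ...
  [-2.51291,-2.51274] ⇒ x*=-2.5127
Stable set (-2.5127, 0).

(-2.5127,0); λ=-6 ⇒ h* = 0.4188.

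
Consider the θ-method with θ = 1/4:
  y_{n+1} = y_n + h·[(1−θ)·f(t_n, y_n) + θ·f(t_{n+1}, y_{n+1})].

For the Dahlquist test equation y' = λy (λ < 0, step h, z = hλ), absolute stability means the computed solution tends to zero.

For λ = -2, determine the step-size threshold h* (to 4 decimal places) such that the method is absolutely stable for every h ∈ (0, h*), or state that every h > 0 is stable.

(-4.0000,0); λ=-2 ⇒ h* = (4)/2 = 2.0000.

Set f=λy, z=hλ:
  y_{n+1} = y_n + z·[3/4·y_n + 1/4·y_{n+1}] ⇒ (1 − 1/4z)y_{n+1} = (1 + 3/4z)y_n
  so R(z) = (1 + 3/4z)/(1 − 1/4z).

Solve |R(x)|<1 on ℝ⁻.
x=-1.13: |R|=0.1189
R=−1: 1+3/4x = −1+1/4x ⇒ -1/2x=2 ⇒ x=2/(-1/2)=-4.0000
Confirm numerically:
  x=-3.471: |R|=0.85839 <1
  x=-2.141: |R|=0.39456 <1
  x=-1.819: |R|=0.25039 <1
  x=-1.663: |R|=0.17464 <1
  x=-4.372: |R|=1.08887 >1
  x=-4.317: |R|=1.07623 >1
  x=-4.067: |R|=1.01661 >1
Interval (-4.0000, 0).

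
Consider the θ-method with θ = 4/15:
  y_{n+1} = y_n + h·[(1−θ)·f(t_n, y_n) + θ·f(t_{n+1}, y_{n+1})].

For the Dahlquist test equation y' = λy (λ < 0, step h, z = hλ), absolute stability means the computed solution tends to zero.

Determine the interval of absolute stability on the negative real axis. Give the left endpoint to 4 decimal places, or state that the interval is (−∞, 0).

z∈(-4.2857,0).

Set f=λy, z=hλ:
  y_{n+1} = y_n + z·[11/15·y_n + 4/15·y_{n+1}] ⇒ (1 − 4/15z)y_{n+1} = (1 + 11/15z)y_n
  Hence R(z) = (1 + 11/15z)/(1 − 4/15z).

Find x<0 with |R(x)|<1.
x=-1.4: |R|=0.0194
R=−1: 1+11/15x = −1+4/15x ⇒ -7/15x=2 ⇒ x=2/(-7/15)=-4.2857
Confirm numerically:
  x=-3.637: |R|=0.84632 <1
  x=-3.028: |R|=0.67527 <1
  x=-2.487: |R|=0.49531 <1
  x=-4.573: |R|=1.06040 >1
  x=-4.538: |R|=1.05327 >1
So |R|<1 on (-4.2857, 0).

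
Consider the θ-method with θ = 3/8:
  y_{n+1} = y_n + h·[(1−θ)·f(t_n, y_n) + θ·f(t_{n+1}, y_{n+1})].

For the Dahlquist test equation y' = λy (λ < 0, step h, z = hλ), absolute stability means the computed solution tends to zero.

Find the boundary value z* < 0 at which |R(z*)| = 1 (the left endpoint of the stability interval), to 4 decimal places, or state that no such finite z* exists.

z* = -8.0000.

With y'=λy (z=hλ):
  y_{n+1} = y_n + z·[5/8·y_n + 3/8·y_{n+1}] ⇒ (1 − 3/8z)y_{n+1} = (1 + 5/8z)y_n
  ⇒ R(z) = (1 + 5/8z)/(1 − 3/8z).

Solve |R(x)|<1 on ℝ⁻.
x=-1.17: |R|=0.1868
R=−1: 1+5/8x = −1+3/8x ⇒ -1/4x=2 ⇒ x=2/(-1/4)=-8.0000
Confirm numerically:
  x=-7.557: |R|=0.97111 <1
  x=-7.127: |R|=0.94057 <1
  x=-4.751: |R|=0.70799 <1
  x=-3.497: |R|=0.51295 <1
  x=-8.481: |R|=1.02877 >1
  x=-8.330: |R|=1.02001 >1
  x=-8.109: |R|=1.00674 >1
Stable set (-8.0000, 0).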